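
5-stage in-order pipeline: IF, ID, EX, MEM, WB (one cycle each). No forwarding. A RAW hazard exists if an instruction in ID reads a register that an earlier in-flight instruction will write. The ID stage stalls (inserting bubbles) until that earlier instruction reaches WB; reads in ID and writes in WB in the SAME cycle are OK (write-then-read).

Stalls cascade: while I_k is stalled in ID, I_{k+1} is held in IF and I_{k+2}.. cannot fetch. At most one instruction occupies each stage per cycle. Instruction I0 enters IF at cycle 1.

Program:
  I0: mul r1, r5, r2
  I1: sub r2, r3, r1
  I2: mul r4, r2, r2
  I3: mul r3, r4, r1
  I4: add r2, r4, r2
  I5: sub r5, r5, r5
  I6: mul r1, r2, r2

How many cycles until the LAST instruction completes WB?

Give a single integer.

I0 mul r1 <- r5,r2: IF@1 ID@2 stall=0 (-) EX@3 MEM@4 WB@5
I1 sub r2 <- r3,r1: IF@2 ID@3 stall=2 (RAW on I0.r1 (WB@5)) EX@6 MEM@7 WB@8
I2 mul r4 <- r2,r2: IF@3 ID@6 stall=2 (RAW on I1.r2 (WB@8)) EX@9 MEM@10 WB@11
I3 mul r3 <- r4,r1: IF@6 ID@9 stall=2 (RAW on I2.r4 (WB@11)) EX@12 MEM@13 WB@14
I4 add r2 <- r4,r2: IF@9 ID@12 stall=0 (-) EX@13 MEM@14 WB@15
I5 sub r5 <- r5,r5: IF@12 ID@13 stall=0 (-) EX@14 MEM@15 WB@16
I6 mul r1 <- r2,r2: IF@13 ID@14 stall=1 (RAW on I4.r2 (WB@15)) EX@16 MEM@17 WB@18

Answer: 18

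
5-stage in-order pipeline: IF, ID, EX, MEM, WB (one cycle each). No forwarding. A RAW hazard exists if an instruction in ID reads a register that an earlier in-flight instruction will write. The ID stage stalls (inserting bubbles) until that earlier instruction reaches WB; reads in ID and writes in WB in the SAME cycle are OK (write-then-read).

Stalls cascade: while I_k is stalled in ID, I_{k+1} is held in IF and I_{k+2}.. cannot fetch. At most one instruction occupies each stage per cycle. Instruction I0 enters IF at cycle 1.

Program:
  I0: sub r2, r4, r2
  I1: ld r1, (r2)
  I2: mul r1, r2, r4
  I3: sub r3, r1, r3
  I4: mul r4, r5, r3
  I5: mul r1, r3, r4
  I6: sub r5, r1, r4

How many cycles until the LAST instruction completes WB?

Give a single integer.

I0 sub r2 <- r4,r2: IF@1 ID@2 stall=0 (-) EX@3 MEM@4 WB@5
I1 ld r1 <- r2: IF@2 ID@3 stall=2 (RAW on I0.r2 (WB@5)) EX@6 MEM@7 WB@8
I2 mul r1 <- r2,r4: IF@3 ID@6 stall=0 (-) EX@7 MEM@8 WB@9
I3 sub r3 <- r1,r3: IF@6 ID@7 stall=2 (RAW on I2.r1 (WB@9)) EX@10 MEM@11 WB@12
I4 mul r4 <- r5,r3: IF@7 ID@10 stall=2 (RAW on I3.r3 (WB@12)) EX@13 MEM@14 WB@15
I5 mul r1 <- r3,r4: IF@10 ID@13 stall=2 (RAW on I4.r4 (WB@15)) EX@16 MEM@17 WB@18
I6 sub r5 <- r1,r4: IF@13 ID@16 stall=2 (RAW on I5.r1 (WB@18)) EX@19 MEM@20 WB@21

Answer: 21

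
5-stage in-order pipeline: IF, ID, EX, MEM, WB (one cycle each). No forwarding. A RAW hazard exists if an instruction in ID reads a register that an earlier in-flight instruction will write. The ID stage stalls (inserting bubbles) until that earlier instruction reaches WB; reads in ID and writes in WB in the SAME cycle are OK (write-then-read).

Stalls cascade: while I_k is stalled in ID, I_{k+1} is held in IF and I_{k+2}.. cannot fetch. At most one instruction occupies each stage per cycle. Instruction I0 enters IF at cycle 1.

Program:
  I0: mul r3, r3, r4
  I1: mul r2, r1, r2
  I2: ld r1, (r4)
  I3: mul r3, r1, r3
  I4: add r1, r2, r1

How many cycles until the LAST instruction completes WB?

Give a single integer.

I0 mul r3 <- r3,r4: IF@1 ID@2 stall=0 (-) EX@3 MEM@4 WB@5
I1 mul r2 <- r1,r2: IF@2 ID@3 stall=0 (-) EX@4 MEM@5 WB@6
I2 ld r1 <- r4: IF@3 ID@4 stall=0 (-) EX@5 MEM@6 WB@7
I3 mul r3 <- r1,r3: IF@4 ID@5 stall=2 (RAW on I2.r1 (WB@7)) EX@8 MEM@9 WB@10
I4 add r1 <- r2,r1: IF@5 ID@8 stall=0 (-) EX@9 MEM@10 WB@11

Answer: 11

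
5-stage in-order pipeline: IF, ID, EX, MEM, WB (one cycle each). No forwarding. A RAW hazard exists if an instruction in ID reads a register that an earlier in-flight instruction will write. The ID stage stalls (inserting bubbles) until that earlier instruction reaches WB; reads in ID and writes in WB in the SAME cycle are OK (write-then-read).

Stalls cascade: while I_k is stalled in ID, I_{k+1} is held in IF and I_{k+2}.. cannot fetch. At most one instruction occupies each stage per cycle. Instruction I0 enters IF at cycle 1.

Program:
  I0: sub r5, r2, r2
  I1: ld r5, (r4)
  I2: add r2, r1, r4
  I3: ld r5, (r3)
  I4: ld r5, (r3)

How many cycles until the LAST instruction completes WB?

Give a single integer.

Answer: 9

Derivation:
I0 sub r5 <- r2,r2: IF@1 ID@2 stall=0 (-) EX@3 MEM@4 WB@5
I1 ld r5 <- r4: IF@2 ID@3 stall=0 (-) EX@4 MEM@5 WB@6
I2 add r2 <- r1,r4: IF@3 ID@4 stall=0 (-) EX@5 MEM@6 WB@7
I3 ld r5 <- r3: IF@4 ID@5 stall=0 (-) EX@6 MEM@7 WB@8
I4 ld r5 <- r3: IF@5 ID@6 stall=0 (-) EX@7 MEM@8 WB@9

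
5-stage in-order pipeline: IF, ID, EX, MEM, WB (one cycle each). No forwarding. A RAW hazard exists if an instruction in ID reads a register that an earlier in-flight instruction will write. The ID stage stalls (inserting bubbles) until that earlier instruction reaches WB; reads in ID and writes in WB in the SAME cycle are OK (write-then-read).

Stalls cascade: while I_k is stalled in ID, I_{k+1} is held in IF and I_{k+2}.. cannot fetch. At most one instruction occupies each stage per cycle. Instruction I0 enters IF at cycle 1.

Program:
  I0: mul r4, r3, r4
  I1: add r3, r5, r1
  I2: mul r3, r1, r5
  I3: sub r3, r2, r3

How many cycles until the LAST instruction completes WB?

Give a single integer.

I0 mul r4 <- r3,r4: IF@1 ID@2 stall=0 (-) EX@3 MEM@4 WB@5
I1 add r3 <- r5,r1: IF@2 ID@3 stall=0 (-) EX@4 MEM@5 WB@6
I2 mul r3 <- r1,r5: IF@3 ID@4 stall=0 (-) EX@5 MEM@6 WB@7
I3 sub r3 <- r2,r3: IF@4 ID@5 stall=2 (RAW on I2.r3 (WB@7)) EX@8 MEM@9 WB@10

Answer: 10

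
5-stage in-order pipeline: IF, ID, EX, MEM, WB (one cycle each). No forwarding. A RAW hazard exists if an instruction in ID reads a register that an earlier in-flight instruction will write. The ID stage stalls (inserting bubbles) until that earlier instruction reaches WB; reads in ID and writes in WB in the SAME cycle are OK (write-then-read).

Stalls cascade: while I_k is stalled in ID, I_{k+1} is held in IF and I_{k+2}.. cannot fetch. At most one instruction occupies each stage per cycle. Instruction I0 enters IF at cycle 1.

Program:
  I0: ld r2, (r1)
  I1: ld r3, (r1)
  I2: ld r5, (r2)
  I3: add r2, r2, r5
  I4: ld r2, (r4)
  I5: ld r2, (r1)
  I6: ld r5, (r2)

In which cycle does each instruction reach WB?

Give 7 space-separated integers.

I0 ld r2 <- r1: IF@1 ID@2 stall=0 (-) EX@3 MEM@4 WB@5
I1 ld r3 <- r1: IF@2 ID@3 stall=0 (-) EX@4 MEM@5 WB@6
I2 ld r5 <- r2: IF@3 ID@4 stall=1 (RAW on I0.r2 (WB@5)) EX@6 MEM@7 WB@8
I3 add r2 <- r2,r5: IF@4 ID@6 stall=2 (RAW on I2.r5 (WB@8)) EX@9 MEM@10 WB@11
I4 ld r2 <- r4: IF@6 ID@9 stall=0 (-) EX@10 MEM@11 WB@12
I5 ld r2 <- r1: IF@9 ID@10 stall=0 (-) EX@11 MEM@12 WB@13
I6 ld r5 <- r2: IF@10 ID@11 stall=2 (RAW on I5.r2 (WB@13)) EX@14 MEM@15 WB@16

Answer: 5 6 8 11 12 13 16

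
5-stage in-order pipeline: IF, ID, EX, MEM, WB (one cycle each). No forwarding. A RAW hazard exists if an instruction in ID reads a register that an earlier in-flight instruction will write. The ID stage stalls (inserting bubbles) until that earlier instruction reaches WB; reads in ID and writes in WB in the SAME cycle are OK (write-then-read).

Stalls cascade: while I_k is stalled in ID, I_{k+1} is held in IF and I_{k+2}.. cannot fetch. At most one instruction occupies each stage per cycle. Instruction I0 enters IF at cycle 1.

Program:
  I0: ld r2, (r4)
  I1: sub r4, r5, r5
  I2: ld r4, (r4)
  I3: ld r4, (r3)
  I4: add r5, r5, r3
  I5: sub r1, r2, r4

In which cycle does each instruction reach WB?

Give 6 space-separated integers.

I0 ld r2 <- r4: IF@1 ID@2 stall=0 (-) EX@3 MEM@4 WB@5
I1 sub r4 <- r5,r5: IF@2 ID@3 stall=0 (-) EX@4 MEM@5 WB@6
I2 ld r4 <- r4: IF@3 ID@4 stall=2 (RAW on I1.r4 (WB@6)) EX@7 MEM@8 WB@9
I3 ld r4 <- r3: IF@4 ID@7 stall=0 (-) EX@8 MEM@9 WB@10
I4 add r5 <- r5,r3: IF@7 ID@8 stall=0 (-) EX@9 MEM@10 WB@11
I5 sub r1 <- r2,r4: IF@8 ID@9 stall=1 (RAW on I3.r4 (WB@10)) EX@11 MEM@12 WB@13

Answer: 5 6 9 10 11 13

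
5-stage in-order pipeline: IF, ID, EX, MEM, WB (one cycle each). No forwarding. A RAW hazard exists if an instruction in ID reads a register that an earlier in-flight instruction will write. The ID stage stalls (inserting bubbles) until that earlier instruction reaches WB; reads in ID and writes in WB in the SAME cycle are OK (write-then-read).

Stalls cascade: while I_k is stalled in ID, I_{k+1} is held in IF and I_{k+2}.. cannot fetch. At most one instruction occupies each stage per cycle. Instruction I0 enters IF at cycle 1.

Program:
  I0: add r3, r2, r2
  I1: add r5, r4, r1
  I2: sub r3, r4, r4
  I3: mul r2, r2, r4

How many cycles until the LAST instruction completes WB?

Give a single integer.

I0 add r3 <- r2,r2: IF@1 ID@2 stall=0 (-) EX@3 MEM@4 WB@5
I1 add r5 <- r4,r1: IF@2 ID@3 stall=0 (-) EX@4 MEM@5 WB@6
I2 sub r3 <- r4,r4: IF@3 ID@4 stall=0 (-) EX@5 MEM@6 WB@7
I3 mul r2 <- r2,r4: IF@4 ID@5 stall=0 (-) EX@6 MEM@7 WB@8

Answer: 8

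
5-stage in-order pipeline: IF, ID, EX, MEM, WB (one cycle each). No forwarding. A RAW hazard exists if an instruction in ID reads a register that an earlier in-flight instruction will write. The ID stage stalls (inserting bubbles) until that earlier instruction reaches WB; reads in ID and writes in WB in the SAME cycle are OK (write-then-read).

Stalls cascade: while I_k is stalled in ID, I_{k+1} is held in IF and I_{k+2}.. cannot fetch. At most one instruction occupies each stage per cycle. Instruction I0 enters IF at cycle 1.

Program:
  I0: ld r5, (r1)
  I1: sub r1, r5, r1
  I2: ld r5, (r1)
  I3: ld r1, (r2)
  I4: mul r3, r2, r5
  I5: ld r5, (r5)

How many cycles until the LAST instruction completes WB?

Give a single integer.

I0 ld r5 <- r1: IF@1 ID@2 stall=0 (-) EX@3 MEM@4 WB@5
I1 sub r1 <- r5,r1: IF@2 ID@3 stall=2 (RAW on I0.r5 (WB@5)) EX@6 MEM@7 WB@8
I2 ld r5 <- r1: IF@3 ID@6 stall=2 (RAW on I1.r1 (WB@8)) EX@9 MEM@10 WB@11
I3 ld r1 <- r2: IF@6 ID@9 stall=0 (-) EX@10 MEM@11 WB@12
I4 mul r3 <- r2,r5: IF@9 ID@10 stall=1 (RAW on I2.r5 (WB@11)) EX@12 MEM@13 WB@14
I5 ld r5 <- r5: IF@10 ID@12 stall=0 (-) EX@13 MEM@14 WB@15

Answer: 15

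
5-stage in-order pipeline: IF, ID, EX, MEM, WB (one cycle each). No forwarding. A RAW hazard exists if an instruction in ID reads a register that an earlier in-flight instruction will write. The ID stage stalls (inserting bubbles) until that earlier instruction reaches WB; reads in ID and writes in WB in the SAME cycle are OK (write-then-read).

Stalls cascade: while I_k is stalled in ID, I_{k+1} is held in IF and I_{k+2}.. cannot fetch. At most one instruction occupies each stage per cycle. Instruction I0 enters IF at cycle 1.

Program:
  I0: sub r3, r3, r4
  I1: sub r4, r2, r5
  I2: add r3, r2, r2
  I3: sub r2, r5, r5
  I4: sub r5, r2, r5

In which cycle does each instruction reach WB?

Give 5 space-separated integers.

I0 sub r3 <- r3,r4: IF@1 ID@2 stall=0 (-) EX@3 MEM@4 WB@5
I1 sub r4 <- r2,r5: IF@2 ID@3 stall=0 (-) EX@4 MEM@5 WB@6
I2 add r3 <- r2,r2: IF@3 ID@4 stall=0 (-) EX@5 MEM@6 WB@7
I3 sub r2 <- r5,r5: IF@4 ID@5 stall=0 (-) EX@6 MEM@7 WB@8
I4 sub r5 <- r2,r5: IF@5 ID@6 stall=2 (RAW on I3.r2 (WB@8)) EX@9 MEM@10 WB@11

Answer: 5 6 7 8 11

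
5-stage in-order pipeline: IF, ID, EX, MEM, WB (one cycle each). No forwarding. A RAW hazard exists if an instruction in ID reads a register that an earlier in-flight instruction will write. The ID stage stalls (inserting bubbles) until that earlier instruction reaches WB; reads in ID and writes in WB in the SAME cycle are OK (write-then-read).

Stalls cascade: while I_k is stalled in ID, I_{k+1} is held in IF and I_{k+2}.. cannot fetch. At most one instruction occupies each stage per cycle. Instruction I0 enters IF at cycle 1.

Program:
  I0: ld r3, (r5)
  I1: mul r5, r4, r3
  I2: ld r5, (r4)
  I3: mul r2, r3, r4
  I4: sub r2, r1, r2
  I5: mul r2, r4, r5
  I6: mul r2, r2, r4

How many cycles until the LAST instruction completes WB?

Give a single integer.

I0 ld r3 <- r5: IF@1 ID@2 stall=0 (-) EX@3 MEM@4 WB@5
I1 mul r5 <- r4,r3: IF@2 ID@3 stall=2 (RAW on I0.r3 (WB@5)) EX@6 MEM@7 WB@8
I2 ld r5 <- r4: IF@3 ID@6 stall=0 (-) EX@7 MEM@8 WB@9
I3 mul r2 <- r3,r4: IF@6 ID@7 stall=0 (-) EX@8 MEM@9 WB@10
I4 sub r2 <- r1,r2: IF@7 ID@8 stall=2 (RAW on I3.r2 (WB@10)) EX@11 MEM@12 WB@13
I5 mul r2 <- r4,r5: IF@8 ID@11 stall=0 (-) EX@12 MEM@13 WB@14
I6 mul r2 <- r2,r4: IF@11 ID@12 stall=2 (RAW on I5.r2 (WB@14)) EX@15 MEM@16 WB@17

Answer: 17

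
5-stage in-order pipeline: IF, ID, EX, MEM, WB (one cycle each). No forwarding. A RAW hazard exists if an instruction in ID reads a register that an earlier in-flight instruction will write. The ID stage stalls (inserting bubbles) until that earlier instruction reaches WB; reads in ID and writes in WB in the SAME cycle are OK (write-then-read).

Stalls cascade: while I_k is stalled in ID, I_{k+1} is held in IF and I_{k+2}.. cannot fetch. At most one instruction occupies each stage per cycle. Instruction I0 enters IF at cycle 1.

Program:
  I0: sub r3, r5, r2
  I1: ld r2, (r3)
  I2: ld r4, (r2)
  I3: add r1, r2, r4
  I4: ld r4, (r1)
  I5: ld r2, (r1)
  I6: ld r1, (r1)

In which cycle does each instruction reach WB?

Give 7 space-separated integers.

I0 sub r3 <- r5,r2: IF@1 ID@2 stall=0 (-) EX@3 MEM@4 WB@5
I1 ld r2 <- r3: IF@2 ID@3 stall=2 (RAW on I0.r3 (WB@5)) EX@6 MEM@7 WB@8
I2 ld r4 <- r2: IF@3 ID@6 stall=2 (RAW on I1.r2 (WB@8)) EX@9 MEM@10 WB@11
I3 add r1 <- r2,r4: IF@6 ID@9 stall=2 (RAW on I2.r4 (WB@11)) EX@12 MEM@13 WB@14
I4 ld r4 <- r1: IF@9 ID@12 stall=2 (RAW on I3.r1 (WB@14)) EX@15 MEM@16 WB@17
I5 ld r2 <- r1: IF@12 ID@15 stall=0 (-) EX@16 MEM@17 WB@18
I6 ld r1 <- r1: IF@15 ID@16 stall=0 (-) EX@17 MEM@18 WB@19

Answer: 5 8 11 14 17 18 19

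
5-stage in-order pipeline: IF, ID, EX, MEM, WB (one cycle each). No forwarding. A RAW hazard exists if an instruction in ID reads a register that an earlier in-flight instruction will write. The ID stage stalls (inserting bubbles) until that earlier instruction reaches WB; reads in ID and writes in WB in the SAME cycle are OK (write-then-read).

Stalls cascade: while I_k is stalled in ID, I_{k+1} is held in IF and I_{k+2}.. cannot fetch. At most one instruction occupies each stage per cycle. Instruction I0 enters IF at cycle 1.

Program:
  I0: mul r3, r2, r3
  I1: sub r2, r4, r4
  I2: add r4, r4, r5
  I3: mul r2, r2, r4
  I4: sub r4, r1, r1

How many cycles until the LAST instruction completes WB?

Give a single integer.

I0 mul r3 <- r2,r3: IF@1 ID@2 stall=0 (-) EX@3 MEM@4 WB@5
I1 sub r2 <- r4,r4: IF@2 ID@3 stall=0 (-) EX@4 MEM@5 WB@6
I2 add r4 <- r4,r5: IF@3 ID@4 stall=0 (-) EX@5 MEM@6 WB@7
I3 mul r2 <- r2,r4: IF@4 ID@5 stall=2 (RAW on I2.r4 (WB@7)) EX@8 MEM@9 WB@10
I4 sub r4 <- r1,r1: IF@5 ID@8 stall=0 (-) EX@9 MEM@10 WB@11

Answer: 11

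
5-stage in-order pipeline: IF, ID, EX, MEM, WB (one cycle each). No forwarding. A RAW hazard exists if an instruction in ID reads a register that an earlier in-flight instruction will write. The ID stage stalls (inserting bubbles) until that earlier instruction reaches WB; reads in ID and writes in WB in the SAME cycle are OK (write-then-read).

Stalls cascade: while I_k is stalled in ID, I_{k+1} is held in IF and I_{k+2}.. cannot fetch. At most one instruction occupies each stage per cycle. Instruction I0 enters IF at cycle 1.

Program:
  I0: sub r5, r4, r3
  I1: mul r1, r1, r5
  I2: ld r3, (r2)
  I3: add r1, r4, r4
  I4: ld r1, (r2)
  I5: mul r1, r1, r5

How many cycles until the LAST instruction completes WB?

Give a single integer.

I0 sub r5 <- r4,r3: IF@1 ID@2 stall=0 (-) EX@3 MEM@4 WB@5
I1 mul r1 <- r1,r5: IF@2 ID@3 stall=2 (RAW on I0.r5 (WB@5)) EX@6 MEM@7 WB@8
I2 ld r3 <- r2: IF@3 ID@6 stall=0 (-) EX@7 MEM@8 WB@9
I3 add r1 <- r4,r4: IF@6 ID@7 stall=0 (-) EX@8 MEM@9 WB@10
I4 ld r1 <- r2: IF@7 ID@8 stall=0 (-) EX@9 MEM@10 WB@11
I5 mul r1 <- r1,r5: IF@8 ID@9 stall=2 (RAW on I4.r1 (WB@11)) EX@12 MEM@13 WB@14

Answer: 14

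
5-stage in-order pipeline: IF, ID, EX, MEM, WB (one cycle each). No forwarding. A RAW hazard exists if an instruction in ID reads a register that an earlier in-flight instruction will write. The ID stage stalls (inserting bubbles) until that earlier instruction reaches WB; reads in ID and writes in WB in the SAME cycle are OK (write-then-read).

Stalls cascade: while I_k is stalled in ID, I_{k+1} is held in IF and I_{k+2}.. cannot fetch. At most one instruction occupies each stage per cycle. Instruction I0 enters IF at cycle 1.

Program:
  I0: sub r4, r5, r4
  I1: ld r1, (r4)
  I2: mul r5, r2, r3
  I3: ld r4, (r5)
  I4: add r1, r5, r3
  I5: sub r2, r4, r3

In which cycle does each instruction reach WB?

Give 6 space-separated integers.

Answer: 5 8 9 12 13 15

Derivation:
I0 sub r4 <- r5,r4: IF@1 ID@2 stall=0 (-) EX@3 MEM@4 WB@5
I1 ld r1 <- r4: IF@2 ID@3 stall=2 (RAW on I0.r4 (WB@5)) EX@6 MEM@7 WB@8
I2 mul r5 <- r2,r3: IF@3 ID@6 stall=0 (-) EX@7 MEM@8 WB@9
I3 ld r4 <- r5: IF@6 ID@7 stall=2 (RAW on I2.r5 (WB@9)) EX@10 MEM@11 WB@12
I4 add r1 <- r5,r3: IF@7 ID@10 stall=0 (-) EX@11 MEM@12 WB@13
I5 sub r2 <- r4,r3: IF@10 ID@11 stall=1 (RAW on I3.r4 (WB@12)) EX@13 MEM@14 WB@15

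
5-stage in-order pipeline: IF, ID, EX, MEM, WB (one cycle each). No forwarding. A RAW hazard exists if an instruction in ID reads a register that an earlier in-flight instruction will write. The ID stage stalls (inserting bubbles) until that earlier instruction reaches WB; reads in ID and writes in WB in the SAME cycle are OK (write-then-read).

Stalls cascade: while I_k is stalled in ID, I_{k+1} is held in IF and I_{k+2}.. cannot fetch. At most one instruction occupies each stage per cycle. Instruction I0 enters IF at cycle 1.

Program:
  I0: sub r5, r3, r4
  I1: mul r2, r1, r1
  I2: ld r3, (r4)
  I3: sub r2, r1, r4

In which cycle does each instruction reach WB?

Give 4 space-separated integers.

I0 sub r5 <- r3,r4: IF@1 ID@2 stall=0 (-) EX@3 MEM@4 WB@5
I1 mul r2 <- r1,r1: IF@2 ID@3 stall=0 (-) EX@4 MEM@5 WB@6
I2 ld r3 <- r4: IF@3 ID@4 stall=0 (-) EX@5 MEM@6 WB@7
I3 sub r2 <- r1,r4: IF@4 ID@5 stall=0 (-) EX@6 MEM@7 WB@8

Answer: 5 6 7 8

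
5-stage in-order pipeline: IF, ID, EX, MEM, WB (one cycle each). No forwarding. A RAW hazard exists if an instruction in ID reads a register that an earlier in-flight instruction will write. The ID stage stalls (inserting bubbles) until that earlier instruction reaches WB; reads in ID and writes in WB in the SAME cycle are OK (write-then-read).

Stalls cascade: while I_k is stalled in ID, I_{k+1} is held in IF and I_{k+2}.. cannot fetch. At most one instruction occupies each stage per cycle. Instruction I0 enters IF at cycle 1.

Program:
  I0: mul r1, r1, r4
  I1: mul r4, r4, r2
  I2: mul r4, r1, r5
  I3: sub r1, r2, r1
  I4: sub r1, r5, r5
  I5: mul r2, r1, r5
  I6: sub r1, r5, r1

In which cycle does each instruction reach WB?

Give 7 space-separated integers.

Answer: 5 6 8 9 10 13 14

Derivation:
I0 mul r1 <- r1,r4: IF@1 ID@2 stall=0 (-) EX@3 MEM@4 WB@5
I1 mul r4 <- r4,r2: IF@2 ID@3 stall=0 (-) EX@4 MEM@5 WB@6
I2 mul r4 <- r1,r5: IF@3 ID@4 stall=1 (RAW on I0.r1 (WB@5)) EX@6 MEM@7 WB@8
I3 sub r1 <- r2,r1: IF@4 ID@6 stall=0 (-) EX@7 MEM@8 WB@9
I4 sub r1 <- r5,r5: IF@6 ID@7 stall=0 (-) EX@8 MEM@9 WB@10
I5 mul r2 <- r1,r5: IF@7 ID@8 stall=2 (RAW on I4.r1 (WB@10)) EX@11 MEM@12 WB@13
I6 sub r1 <- r5,r1: IF@8 ID@11 stall=0 (-) EX@12 MEM@13 WB@14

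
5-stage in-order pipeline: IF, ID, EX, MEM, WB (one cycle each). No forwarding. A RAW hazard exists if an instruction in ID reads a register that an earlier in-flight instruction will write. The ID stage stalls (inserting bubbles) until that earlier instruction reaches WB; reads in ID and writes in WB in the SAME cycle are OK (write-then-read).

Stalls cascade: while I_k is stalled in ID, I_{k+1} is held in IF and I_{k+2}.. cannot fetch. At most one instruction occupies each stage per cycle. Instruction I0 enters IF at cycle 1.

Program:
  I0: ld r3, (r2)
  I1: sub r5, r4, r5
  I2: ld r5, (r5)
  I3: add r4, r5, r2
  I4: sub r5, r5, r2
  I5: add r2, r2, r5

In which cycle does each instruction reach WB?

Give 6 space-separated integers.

Answer: 5 6 9 12 13 16

Derivation:
I0 ld r3 <- r2: IF@1 ID@2 stall=0 (-) EX@3 MEM@4 WB@5
I1 sub r5 <- r4,r5: IF@2 ID@3 stall=0 (-) EX@4 MEM@5 WB@6
I2 ld r5 <- r5: IF@3 ID@4 stall=2 (RAW on I1.r5 (WB@6)) EX@7 MEM@8 WB@9
I3 add r4 <- r5,r2: IF@4 ID@7 stall=2 (RAW on I2.r5 (WB@9)) EX@10 MEM@11 WB@12
I4 sub r5 <- r5,r2: IF@7 ID@10 stall=0 (-) EX@11 MEM@12 WB@13
I5 add r2 <- r2,r5: IF@10 ID@11 stall=2 (RAW on I4.r5 (WB@13)) EX@14 MEM@15 WB@16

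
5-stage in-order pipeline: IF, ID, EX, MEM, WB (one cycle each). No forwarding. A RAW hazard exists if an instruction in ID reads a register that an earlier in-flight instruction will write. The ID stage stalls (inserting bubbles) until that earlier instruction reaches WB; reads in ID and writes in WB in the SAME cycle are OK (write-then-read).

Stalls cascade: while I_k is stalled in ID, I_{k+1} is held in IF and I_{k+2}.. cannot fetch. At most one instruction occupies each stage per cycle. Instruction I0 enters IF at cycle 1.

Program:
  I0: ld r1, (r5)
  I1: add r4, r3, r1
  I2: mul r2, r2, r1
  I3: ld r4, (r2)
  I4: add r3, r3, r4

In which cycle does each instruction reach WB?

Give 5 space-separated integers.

Answer: 5 8 9 12 15

Derivation:
I0 ld r1 <- r5: IF@1 ID@2 stall=0 (-) EX@3 MEM@4 WB@5
I1 add r4 <- r3,r1: IF@2 ID@3 stall=2 (RAW on I0.r1 (WB@5)) EX@6 MEM@7 WB@8
I2 mul r2 <- r2,r1: IF@3 ID@6 stall=0 (-) EX@7 MEM@8 WB@9
I3 ld r4 <- r2: IF@6 ID@7 stall=2 (RAW on I2.r2 (WB@9)) EX@10 MEM@11 WB@12
I4 add r3 <- r3,r4: IF@7 ID@10 stall=2 (RAW on I3.r4 (WB@12)) EX@13 MEM@14 WB@15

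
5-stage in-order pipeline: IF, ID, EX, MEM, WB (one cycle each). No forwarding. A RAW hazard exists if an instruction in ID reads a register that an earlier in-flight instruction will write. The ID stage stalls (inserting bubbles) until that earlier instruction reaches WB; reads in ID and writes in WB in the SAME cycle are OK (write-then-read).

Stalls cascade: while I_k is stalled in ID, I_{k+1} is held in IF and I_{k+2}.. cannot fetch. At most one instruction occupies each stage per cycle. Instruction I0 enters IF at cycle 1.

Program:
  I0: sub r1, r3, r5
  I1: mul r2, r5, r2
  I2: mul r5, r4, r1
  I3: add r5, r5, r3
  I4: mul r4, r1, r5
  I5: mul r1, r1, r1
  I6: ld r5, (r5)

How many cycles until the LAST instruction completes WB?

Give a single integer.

I0 sub r1 <- r3,r5: IF@1 ID@2 stall=0 (-) EX@3 MEM@4 WB@5
I1 mul r2 <- r5,r2: IF@2 ID@3 stall=0 (-) EX@4 MEM@5 WB@6
I2 mul r5 <- r4,r1: IF@3 ID@4 stall=1 (RAW on I0.r1 (WB@5)) EX@6 MEM@7 WB@8
I3 add r5 <- r5,r3: IF@4 ID@6 stall=2 (RAW on I2.r5 (WB@8)) EX@9 MEM@10 WB@11
I4 mul r4 <- r1,r5: IF@6 ID@9 stall=2 (RAW on I3.r5 (WB@11)) EX@12 MEM@13 WB@14
I5 mul r1 <- r1,r1: IF@9 ID@12 stall=0 (-) EX@13 MEM@14 WB@15
I6 ld r5 <- r5: IF@12 ID@13 stall=0 (-) EX@14 MEM@15 WB@16

Answer: 16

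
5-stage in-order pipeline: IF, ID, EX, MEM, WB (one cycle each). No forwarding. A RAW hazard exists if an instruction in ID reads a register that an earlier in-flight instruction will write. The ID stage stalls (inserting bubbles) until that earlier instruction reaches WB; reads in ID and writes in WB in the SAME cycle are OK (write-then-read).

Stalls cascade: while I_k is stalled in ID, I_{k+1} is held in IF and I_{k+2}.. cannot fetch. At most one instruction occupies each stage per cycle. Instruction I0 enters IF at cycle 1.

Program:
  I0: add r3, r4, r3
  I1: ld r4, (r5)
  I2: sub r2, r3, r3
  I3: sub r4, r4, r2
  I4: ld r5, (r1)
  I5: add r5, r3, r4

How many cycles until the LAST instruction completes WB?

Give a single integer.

Answer: 14

Derivation:
I0 add r3 <- r4,r3: IF@1 ID@2 stall=0 (-) EX@3 MEM@4 WB@5
I1 ld r4 <- r5: IF@2 ID@3 stall=0 (-) EX@4 MEM@5 WB@6
I2 sub r2 <- r3,r3: IF@3 ID@4 stall=1 (RAW on I0.r3 (WB@5)) EX@6 MEM@7 WB@8
I3 sub r4 <- r4,r2: IF@4 ID@6 stall=2 (RAW on I2.r2 (WB@8)) EX@9 MEM@10 WB@11
I4 ld r5 <- r1: IF@6 ID@9 stall=0 (-) EX@10 MEM@11 WB@12
I5 add r5 <- r3,r4: IF@9 ID@10 stall=1 (RAW on I3.r4 (WB@11)) EX@12 MEM@13 WB@14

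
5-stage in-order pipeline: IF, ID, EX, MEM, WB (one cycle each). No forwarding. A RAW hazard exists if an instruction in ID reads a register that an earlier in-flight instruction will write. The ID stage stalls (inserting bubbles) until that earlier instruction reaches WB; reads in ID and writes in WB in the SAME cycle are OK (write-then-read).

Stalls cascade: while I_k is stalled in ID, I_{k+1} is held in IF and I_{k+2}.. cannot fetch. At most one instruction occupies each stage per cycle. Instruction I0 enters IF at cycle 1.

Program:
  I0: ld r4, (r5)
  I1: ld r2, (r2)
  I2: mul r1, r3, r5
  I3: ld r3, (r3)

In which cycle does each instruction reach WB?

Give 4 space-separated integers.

Answer: 5 6 7 8

Derivation:
I0 ld r4 <- r5: IF@1 ID@2 stall=0 (-) EX@3 MEM@4 WB@5
I1 ld r2 <- r2: IF@2 ID@3 stall=0 (-) EX@4 MEM@5 WB@6
I2 mul r1 <- r3,r5: IF@3 ID@4 stall=0 (-) EX@5 MEM@6 WB@7
I3 ld r3 <- r3: IF@4 ID@5 stall=0 (-) EX@6 MEM@7 WB@8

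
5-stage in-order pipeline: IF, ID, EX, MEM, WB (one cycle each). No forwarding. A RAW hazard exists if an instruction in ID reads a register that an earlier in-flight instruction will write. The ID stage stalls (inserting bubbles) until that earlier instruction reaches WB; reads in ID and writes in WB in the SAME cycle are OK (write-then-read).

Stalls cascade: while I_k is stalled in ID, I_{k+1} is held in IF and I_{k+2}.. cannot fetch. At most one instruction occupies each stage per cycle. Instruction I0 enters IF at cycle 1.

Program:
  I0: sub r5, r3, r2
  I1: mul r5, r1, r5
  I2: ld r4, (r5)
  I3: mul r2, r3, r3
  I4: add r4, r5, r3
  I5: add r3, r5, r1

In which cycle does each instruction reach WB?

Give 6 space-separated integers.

Answer: 5 8 11 12 13 14

Derivation:
I0 sub r5 <- r3,r2: IF@1 ID@2 stall=0 (-) EX@3 MEM@4 WB@5
I1 mul r5 <- r1,r5: IF@2 ID@3 stall=2 (RAW on I0.r5 (WB@5)) EX@6 MEM@7 WB@8
I2 ld r4 <- r5: IF@3 ID@6 stall=2 (RAW on I1.r5 (WB@8)) EX@9 MEM@10 WB@11
I3 mul r2 <- r3,r3: IF@6 ID@9 stall=0 (-) EX@10 MEM@11 WB@12
I4 add r4 <- r5,r3: IF@9 ID@10 stall=0 (-) EX@11 MEM@12 WB@13
I5 add r3 <- r5,r1: IF@10 ID@11 stall=0 (-) EX@12 MEM@13 WB@14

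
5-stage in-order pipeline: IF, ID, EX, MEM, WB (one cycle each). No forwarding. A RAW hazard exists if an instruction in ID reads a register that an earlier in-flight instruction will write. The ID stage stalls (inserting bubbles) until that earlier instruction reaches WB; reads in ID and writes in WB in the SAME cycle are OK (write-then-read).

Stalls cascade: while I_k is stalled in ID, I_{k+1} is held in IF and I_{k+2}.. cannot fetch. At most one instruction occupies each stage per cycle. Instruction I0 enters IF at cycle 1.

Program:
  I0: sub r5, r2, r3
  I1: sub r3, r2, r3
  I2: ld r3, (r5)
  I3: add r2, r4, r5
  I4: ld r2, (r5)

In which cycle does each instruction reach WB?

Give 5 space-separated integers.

I0 sub r5 <- r2,r3: IF@1 ID@2 stall=0 (-) EX@3 MEM@4 WB@5
I1 sub r3 <- r2,r3: IF@2 ID@3 stall=0 (-) EX@4 MEM@5 WB@6
I2 ld r3 <- r5: IF@3 ID@4 stall=1 (RAW on I0.r5 (WB@5)) EX@6 MEM@7 WB@8
I3 add r2 <- r4,r5: IF@4 ID@6 stall=0 (-) EX@7 MEM@8 WB@9
I4 ld r2 <- r5: IF@6 ID@7 stall=0 (-) EX@8 MEM@9 WB@10

Answer: 5 6 8 9 10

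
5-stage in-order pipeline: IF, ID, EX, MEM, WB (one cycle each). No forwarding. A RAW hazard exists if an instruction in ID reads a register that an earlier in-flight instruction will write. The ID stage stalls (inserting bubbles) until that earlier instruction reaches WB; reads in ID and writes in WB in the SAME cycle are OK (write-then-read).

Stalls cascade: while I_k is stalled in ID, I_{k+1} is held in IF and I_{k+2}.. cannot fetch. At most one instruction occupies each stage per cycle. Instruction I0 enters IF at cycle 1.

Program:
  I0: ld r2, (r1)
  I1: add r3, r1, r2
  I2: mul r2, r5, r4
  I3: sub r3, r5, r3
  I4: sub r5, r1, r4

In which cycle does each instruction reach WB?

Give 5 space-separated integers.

I0 ld r2 <- r1: IF@1 ID@2 stall=0 (-) EX@3 MEM@4 WB@5
I1 add r3 <- r1,r2: IF@2 ID@3 stall=2 (RAW on I0.r2 (WB@5)) EX@6 MEM@7 WB@8
I2 mul r2 <- r5,r4: IF@3 ID@6 stall=0 (-) EX@7 MEM@8 WB@9
I3 sub r3 <- r5,r3: IF@6 ID@7 stall=1 (RAW on I1.r3 (WB@8)) EX@9 MEM@10 WB@11
I4 sub r5 <- r1,r4: IF@7 ID@9 stall=0 (-) EX@10 MEM@11 WB@12

Answer: 5 8 9 11 12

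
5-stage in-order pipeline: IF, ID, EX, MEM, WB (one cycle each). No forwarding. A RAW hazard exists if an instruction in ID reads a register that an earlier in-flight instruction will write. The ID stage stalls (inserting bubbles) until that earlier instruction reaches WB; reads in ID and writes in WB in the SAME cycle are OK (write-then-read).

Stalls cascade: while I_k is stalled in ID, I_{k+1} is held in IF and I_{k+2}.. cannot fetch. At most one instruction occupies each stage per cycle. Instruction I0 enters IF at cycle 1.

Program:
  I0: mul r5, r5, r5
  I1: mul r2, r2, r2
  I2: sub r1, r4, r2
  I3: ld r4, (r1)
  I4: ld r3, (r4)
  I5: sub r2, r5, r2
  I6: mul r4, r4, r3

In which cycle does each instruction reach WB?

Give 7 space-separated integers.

I0 mul r5 <- r5,r5: IF@1 ID@2 stall=0 (-) EX@3 MEM@4 WB@5
I1 mul r2 <- r2,r2: IF@2 ID@3 stall=0 (-) EX@4 MEM@5 WB@6
I2 sub r1 <- r4,r2: IF@3 ID@4 stall=2 (RAW on I1.r2 (WB@6)) EX@7 MEM@8 WB@9
I3 ld r4 <- r1: IF@4 ID@7 stall=2 (RAW on I2.r1 (WB@9)) EX@10 MEM@11 WB@12
I4 ld r3 <- r4: IF@7 ID@10 stall=2 (RAW on I3.r4 (WB@12)) EX@13 MEM@14 WB@15
I5 sub r2 <- r5,r2: IF@10 ID@13 stall=0 (-) EX@14 MEM@15 WB@16
I6 mul r4 <- r4,r3: IF@13 ID@14 stall=1 (RAW on I4.r3 (WB@15)) EX@16 MEM@17 WB@18

Answer: 5 6 9 12 15 16 18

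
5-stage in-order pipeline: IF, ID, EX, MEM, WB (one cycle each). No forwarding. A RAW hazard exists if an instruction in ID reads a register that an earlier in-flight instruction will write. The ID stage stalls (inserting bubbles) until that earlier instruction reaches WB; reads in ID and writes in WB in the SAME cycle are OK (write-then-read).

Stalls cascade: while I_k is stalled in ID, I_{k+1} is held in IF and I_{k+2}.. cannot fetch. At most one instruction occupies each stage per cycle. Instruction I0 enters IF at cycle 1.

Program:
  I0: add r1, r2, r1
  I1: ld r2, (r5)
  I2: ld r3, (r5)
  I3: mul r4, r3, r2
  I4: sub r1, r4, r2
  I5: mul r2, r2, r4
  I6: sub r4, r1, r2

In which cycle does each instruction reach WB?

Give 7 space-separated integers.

I0 add r1 <- r2,r1: IF@1 ID@2 stall=0 (-) EX@3 MEM@4 WB@5
I1 ld r2 <- r5: IF@2 ID@3 stall=0 (-) EX@4 MEM@5 WB@6
I2 ld r3 <- r5: IF@3 ID@4 stall=0 (-) EX@5 MEM@6 WB@7
I3 mul r4 <- r3,r2: IF@4 ID@5 stall=2 (RAW on I2.r3 (WB@7)) EX@8 MEM@9 WB@10
I4 sub r1 <- r4,r2: IF@5 ID@8 stall=2 (RAW on I3.r4 (WB@10)) EX@11 MEM@12 WB@13
I5 mul r2 <- r2,r4: IF@8 ID@11 stall=0 (-) EX@12 MEM@13 WB@14
I6 sub r4 <- r1,r2: IF@11 ID@12 stall=2 (RAW on I5.r2 (WB@14)) EX@15 MEM@16 WB@17

Answer: 5 6 7 10 13 14 17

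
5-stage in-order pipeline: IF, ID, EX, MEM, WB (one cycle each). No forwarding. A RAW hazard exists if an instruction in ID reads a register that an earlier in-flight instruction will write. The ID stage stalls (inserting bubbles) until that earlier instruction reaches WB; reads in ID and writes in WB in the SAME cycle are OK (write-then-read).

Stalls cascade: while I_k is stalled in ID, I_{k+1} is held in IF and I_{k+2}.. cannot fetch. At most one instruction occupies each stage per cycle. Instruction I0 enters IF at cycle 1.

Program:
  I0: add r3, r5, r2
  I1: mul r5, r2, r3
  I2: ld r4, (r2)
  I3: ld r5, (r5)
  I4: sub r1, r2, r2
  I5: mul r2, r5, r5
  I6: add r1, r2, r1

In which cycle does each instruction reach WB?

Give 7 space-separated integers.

I0 add r3 <- r5,r2: IF@1 ID@2 stall=0 (-) EX@3 MEM@4 WB@5
I1 mul r5 <- r2,r3: IF@2 ID@3 stall=2 (RAW on I0.r3 (WB@5)) EX@6 MEM@7 WB@8
I2 ld r4 <- r2: IF@3 ID@6 stall=0 (-) EX@7 MEM@8 WB@9
I3 ld r5 <- r5: IF@6 ID@7 stall=1 (RAW on I1.r5 (WB@8)) EX@9 MEM@10 WB@11
I4 sub r1 <- r2,r2: IF@7 ID@9 stall=0 (-) EX@10 MEM@11 WB@12
I5 mul r2 <- r5,r5: IF@9 ID@10 stall=1 (RAW on I3.r5 (WB@11)) EX@12 MEM@13 WB@14
I6 add r1 <- r2,r1: IF@10 ID@12 stall=2 (RAW on I5.r2 (WB@14)) EX@15 MEM@16 WB@17

Answer: 5 8 9 11 12 14 17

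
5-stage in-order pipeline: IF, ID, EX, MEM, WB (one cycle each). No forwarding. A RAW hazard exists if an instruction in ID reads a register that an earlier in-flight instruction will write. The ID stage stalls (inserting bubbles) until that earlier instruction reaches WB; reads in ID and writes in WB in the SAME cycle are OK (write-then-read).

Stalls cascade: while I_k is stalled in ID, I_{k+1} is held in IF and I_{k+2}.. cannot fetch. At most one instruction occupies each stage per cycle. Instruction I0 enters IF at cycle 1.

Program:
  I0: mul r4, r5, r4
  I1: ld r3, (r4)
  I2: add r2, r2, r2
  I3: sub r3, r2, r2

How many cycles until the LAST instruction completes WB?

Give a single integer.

I0 mul r4 <- r5,r4: IF@1 ID@2 stall=0 (-) EX@3 MEM@4 WB@5
I1 ld r3 <- r4: IF@2 ID@3 stall=2 (RAW on I0.r4 (WB@5)) EX@6 MEM@7 WB@8
I2 add r2 <- r2,r2: IF@3 ID@6 stall=0 (-) EX@7 MEM@8 WB@9
I3 sub r3 <- r2,r2: IF@6 ID@7 stall=2 (RAW on I2.r2 (WB@9)) EX@10 MEM@11 WB@12

Answer: 12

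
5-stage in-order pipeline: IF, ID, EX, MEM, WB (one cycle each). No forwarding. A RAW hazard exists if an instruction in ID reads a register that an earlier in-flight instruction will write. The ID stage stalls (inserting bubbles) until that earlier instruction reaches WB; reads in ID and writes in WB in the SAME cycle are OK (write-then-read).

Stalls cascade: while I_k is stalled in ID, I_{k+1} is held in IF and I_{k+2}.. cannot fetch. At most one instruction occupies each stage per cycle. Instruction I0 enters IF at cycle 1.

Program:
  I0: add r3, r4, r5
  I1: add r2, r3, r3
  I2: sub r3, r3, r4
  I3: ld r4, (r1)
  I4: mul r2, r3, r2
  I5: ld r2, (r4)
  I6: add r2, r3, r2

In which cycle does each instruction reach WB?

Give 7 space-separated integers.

Answer: 5 8 9 10 12 13 16

Derivation:
I0 add r3 <- r4,r5: IF@1 ID@2 stall=0 (-) EX@3 MEM@4 WB@5
I1 add r2 <- r3,r3: IF@2 ID@3 stall=2 (RAW on I0.r3 (WB@5)) EX@6 MEM@7 WB@8
I2 sub r3 <- r3,r4: IF@3 ID@6 stall=0 (-) EX@7 MEM@8 WB@9
I3 ld r4 <- r1: IF@6 ID@7 stall=0 (-) EX@8 MEM@9 WB@10
I4 mul r2 <- r3,r2: IF@7 ID@8 stall=1 (RAW on I2.r3 (WB@9)) EX@10 MEM@11 WB@12
I5 ld r2 <- r4: IF@8 ID@10 stall=0 (-) EX@11 MEM@12 WB@13
I6 add r2 <- r3,r2: IF@10 ID@11 stall=2 (RAW on I5.r2 (WB@13)) EX@14 MEM@15 WB@16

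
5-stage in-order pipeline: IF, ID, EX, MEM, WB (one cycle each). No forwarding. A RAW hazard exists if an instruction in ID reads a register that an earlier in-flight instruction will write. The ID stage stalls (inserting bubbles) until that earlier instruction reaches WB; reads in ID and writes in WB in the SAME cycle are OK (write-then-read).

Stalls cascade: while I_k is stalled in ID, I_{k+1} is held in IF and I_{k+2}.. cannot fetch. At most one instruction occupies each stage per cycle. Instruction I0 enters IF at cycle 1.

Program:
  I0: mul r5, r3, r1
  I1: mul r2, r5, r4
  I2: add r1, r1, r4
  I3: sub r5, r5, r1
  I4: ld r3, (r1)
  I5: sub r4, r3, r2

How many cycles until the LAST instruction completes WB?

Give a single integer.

Answer: 16

Derivation:
I0 mul r5 <- r3,r1: IF@1 ID@2 stall=0 (-) EX@3 MEM@4 WB@5
I1 mul r2 <- r5,r4: IF@2 ID@3 stall=2 (RAW on I0.r5 (WB@5)) EX@6 MEM@7 WB@8
I2 add r1 <- r1,r4: IF@3 ID@6 stall=0 (-) EX@7 MEM@8 WB@9
I3 sub r5 <- r5,r1: IF@6 ID@7 stall=2 (RAW on I2.r1 (WB@9)) EX@10 MEM@11 WB@12
I4 ld r3 <- r1: IF@7 ID@10 stall=0 (-) EX@11 MEM@12 WB@13
I5 sub r4 <- r3,r2: IF@10 ID@11 stall=2 (RAW on I4.r3 (WB@13)) EX@14 MEM@15 WB@16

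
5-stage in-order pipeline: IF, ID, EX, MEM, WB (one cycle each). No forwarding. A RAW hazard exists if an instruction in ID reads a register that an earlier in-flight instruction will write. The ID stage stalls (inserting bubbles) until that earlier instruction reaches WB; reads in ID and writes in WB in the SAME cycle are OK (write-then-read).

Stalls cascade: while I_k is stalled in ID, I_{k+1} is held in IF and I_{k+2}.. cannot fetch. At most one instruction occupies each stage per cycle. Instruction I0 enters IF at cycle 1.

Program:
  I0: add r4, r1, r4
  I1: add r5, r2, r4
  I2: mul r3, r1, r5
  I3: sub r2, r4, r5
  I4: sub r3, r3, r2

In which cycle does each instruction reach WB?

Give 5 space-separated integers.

Answer: 5 8 11 12 15

Derivation:
I0 add r4 <- r1,r4: IF@1 ID@2 stall=0 (-) EX@3 MEM@4 WB@5
I1 add r5 <- r2,r4: IF@2 ID@3 stall=2 (RAW on I0.r4 (WB@5)) EX@6 MEM@7 WB@8
I2 mul r3 <- r1,r5: IF@3 ID@6 stall=2 (RAW on I1.r5 (WB@8)) EX@9 MEM@10 WB@11
I3 sub r2 <- r4,r5: IF@6 ID@9 stall=0 (-) EX@10 MEM@11 WB@12
I4 sub r3 <- r3,r2: IF@9 ID@10 stall=2 (RAW on I3.r2 (WB@12)) EX@13 MEM@14 WB@15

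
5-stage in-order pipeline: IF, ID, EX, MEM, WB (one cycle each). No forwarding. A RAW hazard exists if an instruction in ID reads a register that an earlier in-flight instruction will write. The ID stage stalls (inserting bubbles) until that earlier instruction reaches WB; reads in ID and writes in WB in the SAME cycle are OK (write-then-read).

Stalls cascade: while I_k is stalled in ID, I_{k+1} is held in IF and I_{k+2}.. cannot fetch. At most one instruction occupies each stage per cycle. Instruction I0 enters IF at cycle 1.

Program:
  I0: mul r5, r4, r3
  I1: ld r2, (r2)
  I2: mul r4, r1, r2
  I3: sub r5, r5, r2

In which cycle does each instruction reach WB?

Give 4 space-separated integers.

I0 mul r5 <- r4,r3: IF@1 ID@2 stall=0 (-) EX@3 MEM@4 WB@5
I1 ld r2 <- r2: IF@2 ID@3 stall=0 (-) EX@4 MEM@5 WB@6
I2 mul r4 <- r1,r2: IF@3 ID@4 stall=2 (RAW on I1.r2 (WB@6)) EX@7 MEM@8 WB@9
I3 sub r5 <- r5,r2: IF@4 ID@7 stall=0 (-) EX@8 MEM@9 WB@10

Answer: 5 6 9 10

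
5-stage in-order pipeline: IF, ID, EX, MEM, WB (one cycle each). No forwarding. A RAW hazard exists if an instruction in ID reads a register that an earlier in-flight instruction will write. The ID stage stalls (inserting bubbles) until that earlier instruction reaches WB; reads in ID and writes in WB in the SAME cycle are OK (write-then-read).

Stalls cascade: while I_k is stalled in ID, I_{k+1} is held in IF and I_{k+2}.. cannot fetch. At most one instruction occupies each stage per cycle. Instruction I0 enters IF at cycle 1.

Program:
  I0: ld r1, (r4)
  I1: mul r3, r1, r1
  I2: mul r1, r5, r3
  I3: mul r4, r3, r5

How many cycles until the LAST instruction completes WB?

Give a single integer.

I0 ld r1 <- r4: IF@1 ID@2 stall=0 (-) EX@3 MEM@4 WB@5
I1 mul r3 <- r1,r1: IF@2 ID@3 stall=2 (RAW on I0.r1 (WB@5)) EX@6 MEM@7 WB@8
I2 mul r1 <- r5,r3: IF@3 ID@6 stall=2 (RAW on I1.r3 (WB@8)) EX@9 MEM@10 WB@11
I3 mul r4 <- r3,r5: IF@6 ID@9 stall=0 (-) EX@10 MEM@11 WB@12

Answer: 12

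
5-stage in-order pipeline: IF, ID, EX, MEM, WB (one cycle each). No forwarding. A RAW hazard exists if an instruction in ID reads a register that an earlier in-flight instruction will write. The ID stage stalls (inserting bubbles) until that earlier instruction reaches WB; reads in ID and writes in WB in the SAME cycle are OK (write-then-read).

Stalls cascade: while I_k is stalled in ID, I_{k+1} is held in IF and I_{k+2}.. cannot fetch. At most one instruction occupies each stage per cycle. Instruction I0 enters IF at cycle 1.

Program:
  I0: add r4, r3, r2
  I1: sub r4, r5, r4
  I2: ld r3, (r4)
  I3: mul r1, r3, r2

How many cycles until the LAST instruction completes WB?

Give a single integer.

I0 add r4 <- r3,r2: IF@1 ID@2 stall=0 (-) EX@3 MEM@4 WB@5
I1 sub r4 <- r5,r4: IF@2 ID@3 stall=2 (RAW on I0.r4 (WB@5)) EX@6 MEM@7 WB@8
I2 ld r3 <- r4: IF@3 ID@6 stall=2 (RAW on I1.r4 (WB@8)) EX@9 MEM@10 WB@11
I3 mul r1 <- r3,r2: IF@6 ID@9 stall=2 (RAW on I2.r3 (WB@11)) EX@12 MEM@13 WB@14

Answer: 14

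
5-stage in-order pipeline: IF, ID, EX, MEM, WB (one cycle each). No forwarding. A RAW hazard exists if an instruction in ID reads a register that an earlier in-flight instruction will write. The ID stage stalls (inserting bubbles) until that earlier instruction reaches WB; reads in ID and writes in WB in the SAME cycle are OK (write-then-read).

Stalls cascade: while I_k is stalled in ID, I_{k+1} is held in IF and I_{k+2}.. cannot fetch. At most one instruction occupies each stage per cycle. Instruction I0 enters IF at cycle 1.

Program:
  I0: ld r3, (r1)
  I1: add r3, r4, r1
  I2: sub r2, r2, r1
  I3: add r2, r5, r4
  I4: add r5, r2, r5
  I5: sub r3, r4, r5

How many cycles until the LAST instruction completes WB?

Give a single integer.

Answer: 14

Derivation:
I0 ld r3 <- r1: IF@1 ID@2 stall=0 (-) EX@3 MEM@4 WB@5
I1 add r3 <- r4,r1: IF@2 ID@3 stall=0 (-) EX@4 MEM@5 WB@6
I2 sub r2 <- r2,r1: IF@3 ID@4 stall=0 (-) EX@5 MEM@6 WB@7
I3 add r2 <- r5,r4: IF@4 ID@5 stall=0 (-) EX@6 MEM@7 WB@8
I4 add r5 <- r2,r5: IF@5 ID@6 stall=2 (RAW on I3.r2 (WB@8)) EX@9 MEM@10 WB@11
I5 sub r3 <- r4,r5: IF@6 ID@9 stall=2 (RAW on I4.r5 (WB@11)) EX@12 MEM@13 WB@14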